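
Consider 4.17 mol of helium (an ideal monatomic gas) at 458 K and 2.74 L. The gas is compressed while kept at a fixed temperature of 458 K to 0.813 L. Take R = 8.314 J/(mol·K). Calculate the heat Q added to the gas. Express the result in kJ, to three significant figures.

Q ≈ -19.3 kJ

Isothermal ⇒ ΔU = 0, so Q = W = nRT ln(V₂/V₁).
Q = (4.17)(8.314)(458) ln(0.813/2.74) = 15879 × -1.215 = -19292 J.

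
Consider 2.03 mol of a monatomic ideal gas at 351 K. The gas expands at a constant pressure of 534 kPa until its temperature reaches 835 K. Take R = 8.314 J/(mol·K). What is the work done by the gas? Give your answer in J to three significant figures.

W ≈ 8170 J

Isobaric: W = P ΔV = nR ΔT.
W = (2.03)(8.314)(835 − 351) = 8169 J.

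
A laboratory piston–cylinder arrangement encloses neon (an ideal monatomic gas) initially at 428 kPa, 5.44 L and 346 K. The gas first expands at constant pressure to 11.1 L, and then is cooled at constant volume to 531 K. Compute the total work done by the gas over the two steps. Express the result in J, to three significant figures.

Step 1 (isobaric): W = PΔV = (428 kPa)(11.1 − 5.44 L) = 2422 J.
Step 2 (isochoric): W = 0 (constant volume).
W_total = 2422 + 0 = 2422 J.

W_total ≈ 2420 J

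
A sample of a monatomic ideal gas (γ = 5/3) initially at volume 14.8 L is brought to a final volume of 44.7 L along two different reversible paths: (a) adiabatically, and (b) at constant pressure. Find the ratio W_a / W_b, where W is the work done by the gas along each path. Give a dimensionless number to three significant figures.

Path (a) adiabatic: W = P₁V₁(1 − (V₁/V₂)^(γ−1))/(γ−1) → W_a/(P₁V₁) = 0.7821.
Path (b) isobaric: W = P₁(V₂ − V₁) → W_b/(P₁V₁) = 2.02.
W_a / W_b = 0.7821 / 2.02 = 0.3871.

W_a / W_b ≈ 0.387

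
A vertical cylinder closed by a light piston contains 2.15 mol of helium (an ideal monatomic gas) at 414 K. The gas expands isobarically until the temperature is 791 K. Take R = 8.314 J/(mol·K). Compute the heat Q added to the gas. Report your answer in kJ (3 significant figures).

Isobaric: W = nRΔT = (2.15)(8.314)(377) = 6739 J.
ΔU = nCᵥΔT with Cᵥ = 3R/2: ΔU = (2.15)(12.47)(377) = 10108 J.
Q = ΔU + W = 10108 + 6739 = 16847 J.

Q ≈ 16.8 kJ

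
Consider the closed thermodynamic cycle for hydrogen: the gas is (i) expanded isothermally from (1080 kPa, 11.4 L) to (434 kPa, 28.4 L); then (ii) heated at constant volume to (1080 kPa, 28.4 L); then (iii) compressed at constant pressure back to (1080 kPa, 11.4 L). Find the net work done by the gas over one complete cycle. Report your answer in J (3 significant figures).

W_net ≈ -7120 J

Leg (i): W = PᵢVᵢ ln(V_f/Vᵢ) = (12312) ln(28.4/11.4) = 11238 J.
Leg (ii): W = 0.
Leg (iii): W = PΔV = (1080)(11.4 − 28.4) = -18360 J.
W_net = 11238 − 18360 = -7122 J.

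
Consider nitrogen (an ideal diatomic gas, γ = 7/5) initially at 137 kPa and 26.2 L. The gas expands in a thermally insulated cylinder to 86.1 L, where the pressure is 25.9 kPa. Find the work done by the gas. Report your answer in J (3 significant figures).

Adiabatic: W = (P₁V₁ − P₂V₂)/(γ − 1) with γ = 7/5.
P₁V₁ = 3589 J, P₂V₂ = 2230 J.
W = (3589 − 2230) / 0.4 = 3399 J.

W ≈ 3400 J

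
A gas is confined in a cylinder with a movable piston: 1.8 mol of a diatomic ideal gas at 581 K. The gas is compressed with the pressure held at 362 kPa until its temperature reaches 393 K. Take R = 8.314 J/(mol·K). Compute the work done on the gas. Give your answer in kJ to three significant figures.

W ≈ 2.81 kJ

Isobaric: W = P ΔV = nR ΔT.
W = (1.8)(8.314)(393 − 581) = -2813 J.
Work on gas = −W_by = 2813 J.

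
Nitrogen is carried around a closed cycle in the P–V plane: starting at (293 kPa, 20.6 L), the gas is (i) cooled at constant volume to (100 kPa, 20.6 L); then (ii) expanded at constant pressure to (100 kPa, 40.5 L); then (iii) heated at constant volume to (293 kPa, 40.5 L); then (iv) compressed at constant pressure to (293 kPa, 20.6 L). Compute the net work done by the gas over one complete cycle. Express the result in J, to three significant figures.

Constant-volume legs do no work.
W(ii) = (100)(40.5 − 20.6) = 1990 J; W(iv) = (293)(20.6 − 40.5) = -5831 J.
W_net = 1990 − 5831 = -3841 J (the counter-clockwise enclosed area).

W_net ≈ -3840 J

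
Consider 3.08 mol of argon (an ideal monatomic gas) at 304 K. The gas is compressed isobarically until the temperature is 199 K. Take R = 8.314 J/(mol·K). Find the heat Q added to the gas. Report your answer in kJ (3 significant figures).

Q ≈ -6.72 kJ

Isobaric: W = nRΔT = (3.08)(8.314)(-105) = -2689 J.
ΔU = nCᵥΔT with Cᵥ = 3R/2: ΔU = (3.08)(12.47)(-105) = -4033 J.
Q = ΔU + W = -4033 − 2689 = -6722 J.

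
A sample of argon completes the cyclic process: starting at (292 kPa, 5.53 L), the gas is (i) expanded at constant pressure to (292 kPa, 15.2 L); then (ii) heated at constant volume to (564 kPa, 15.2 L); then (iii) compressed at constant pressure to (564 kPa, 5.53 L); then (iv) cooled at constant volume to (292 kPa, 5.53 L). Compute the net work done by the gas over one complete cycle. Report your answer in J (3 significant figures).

W_net ≈ -2630 J

Constant-volume legs do no work.
W(i) = (292)(15.2 − 5.53) = 2824 J; W(iii) = (564)(5.53 − 15.2) = -5454 J.
W_net = 2824 − 5454 = -2630 J (the counter-clockwise enclosed area).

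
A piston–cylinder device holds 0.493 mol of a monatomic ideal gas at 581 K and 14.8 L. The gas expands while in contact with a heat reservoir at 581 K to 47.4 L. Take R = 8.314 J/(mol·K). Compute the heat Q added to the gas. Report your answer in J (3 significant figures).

Q ≈ 2770 J

Isothermal ⇒ ΔU = 0, so Q = W = nRT ln(V₂/V₁).
Q = (0.493)(8.314)(581) ln(47.4/14.8) = 2381 × 1.164 = 2772 J.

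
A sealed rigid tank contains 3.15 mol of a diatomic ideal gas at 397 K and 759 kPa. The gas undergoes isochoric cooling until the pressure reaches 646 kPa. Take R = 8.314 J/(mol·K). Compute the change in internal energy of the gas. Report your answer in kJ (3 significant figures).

Constant volume ⇒ W = 0, so Q = ΔU = nCᵥΔT with Cᵥ = 5R/2 = 20.79 J/(mol·K).
At constant V, T₂/T₁ = P₂/P₁ ⇒ ΔT = T₁(P₂/P₁ − 1) = 397·(646/759 − 1) = -59.11 K.
ΔU = (3.15)(20.79)(-59.11) = -3870 J.

ΔU ≈ -3.87 kJ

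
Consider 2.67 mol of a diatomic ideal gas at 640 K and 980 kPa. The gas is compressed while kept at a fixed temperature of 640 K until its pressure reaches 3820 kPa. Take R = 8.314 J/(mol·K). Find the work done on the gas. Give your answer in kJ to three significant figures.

Isothermal process: W = nRT ln(V₂/V₁) = nRT ln(P₁/P₂).
W = (2.67)(8.314)(640) × ln(980/3820)
  = 14207 × ln(0.2565) = 14207 × -1.36
W_by_gas = -19328 J; work on gas = −W_by = 19328 J.

W ≈ 19.3 kJ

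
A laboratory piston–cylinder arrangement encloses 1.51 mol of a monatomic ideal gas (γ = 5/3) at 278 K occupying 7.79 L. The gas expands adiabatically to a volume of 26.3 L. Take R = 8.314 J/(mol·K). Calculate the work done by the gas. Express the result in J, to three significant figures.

W ≈ 2910 J

Adiabatic: TV^(γ−1) = const with γ = 5/3.
T₂ = T₁ (V₁/V₂)^(γ−1) = 278 × (7.79/26.3)^0.667 = 278 × 0.4443 = 123.5 K.
W_by = nCᵥ(T₁ − T₂) = (1.51)(12.47)(278 − 123.5) = 2909 J.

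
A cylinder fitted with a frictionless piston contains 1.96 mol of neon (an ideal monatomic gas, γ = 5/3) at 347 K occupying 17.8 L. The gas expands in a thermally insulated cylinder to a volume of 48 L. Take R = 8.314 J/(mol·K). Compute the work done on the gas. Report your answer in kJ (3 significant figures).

W ≈ -4.10 kJ

Adiabatic: TV^(γ−1) = const with γ = 5/3.
T₂ = T₁ (V₁/V₂)^(γ−1) = 347 × (17.8/48)^0.667 = 347 × 0.5162 = 179.1 K.
W_by = nCᵥ(T₁ − T₂) = (1.96)(12.47)(347 − 179.1) = 4104 J.
Work on gas = −W_by = -4104 J.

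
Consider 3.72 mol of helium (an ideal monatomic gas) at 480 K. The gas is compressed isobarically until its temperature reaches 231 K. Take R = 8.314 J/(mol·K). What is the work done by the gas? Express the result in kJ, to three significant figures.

W ≈ -7.70 kJ

Isobaric: W = P ΔV = nR ΔT.
W = (3.72)(8.314)(231 − 480) = -7701 J.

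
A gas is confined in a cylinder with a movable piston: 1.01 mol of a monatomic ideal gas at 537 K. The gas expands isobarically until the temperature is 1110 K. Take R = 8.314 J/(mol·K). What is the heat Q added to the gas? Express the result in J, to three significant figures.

Q ≈ 12000 J

Isobaric: W = nRΔT = (1.01)(8.314)(573) = 4812 J.
ΔU = nCᵥΔT with Cᵥ = 3R/2: ΔU = (1.01)(12.47)(573) = 7217 J.
Q = ΔU + W = 7217 + 4812 = 12029 J.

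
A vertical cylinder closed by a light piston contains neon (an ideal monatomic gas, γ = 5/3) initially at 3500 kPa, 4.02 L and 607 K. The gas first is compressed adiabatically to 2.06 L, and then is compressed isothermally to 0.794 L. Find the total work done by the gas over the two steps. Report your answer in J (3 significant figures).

W_total ≈ -32800 J

Step 1 (adiabatic): W = (P₁V₁ − P₂V₂)/(γ−1) = (14070 − 21972)/0.667 = -11853 J.
After step 1: P = 10666 kPa, V = 2.06 L, T = 947.9 K.
Step 2 (isothermal): W = P₁V₁ ln(V₂/V₁) = (21972) ln(0.794/2.06) = -20947 J.
W_total = -11853 − 20947 = -32800 J.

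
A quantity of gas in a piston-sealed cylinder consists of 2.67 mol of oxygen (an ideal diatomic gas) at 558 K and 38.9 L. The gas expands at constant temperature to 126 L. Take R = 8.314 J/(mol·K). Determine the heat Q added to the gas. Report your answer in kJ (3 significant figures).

Q ≈ 14.6 kJ

Isothermal ⇒ ΔU = 0, so Q = W = nRT ln(V₂/V₁).
Q = (2.67)(8.314)(558) ln(126/38.9) = 12387 × 1.175 = 14558 J.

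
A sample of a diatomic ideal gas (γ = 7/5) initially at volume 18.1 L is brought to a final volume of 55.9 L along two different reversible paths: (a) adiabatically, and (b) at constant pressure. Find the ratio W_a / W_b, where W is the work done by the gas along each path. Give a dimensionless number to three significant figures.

Path (a) adiabatic: W = P₁V₁(1 − (V₁/V₂)^(γ−1))/(γ−1) → W_a/(P₁V₁) = 0.9076.
Path (b) isobaric: W = P₁(V₂ − V₁) → W_b/(P₁V₁) = 2.088.
W_a / W_b = 0.9076 / 2.088 = 0.4346.

W_a / W_b ≈ 0.435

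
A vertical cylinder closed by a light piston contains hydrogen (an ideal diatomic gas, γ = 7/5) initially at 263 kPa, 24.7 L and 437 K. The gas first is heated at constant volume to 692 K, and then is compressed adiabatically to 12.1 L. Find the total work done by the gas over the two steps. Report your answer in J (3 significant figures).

Step 1 (isochoric): W = 0 (constant volume).
After step 1: P = 416.5 kPa (V unchanged).
Step 2 (adiabatic): W = (P₁V₁ − P₂V₂)/(γ−1) = (10287 − 13685)/0.4 = -8495 J.
W_total = 0 − 8495 = -8495 J.

W_total ≈ -8500 J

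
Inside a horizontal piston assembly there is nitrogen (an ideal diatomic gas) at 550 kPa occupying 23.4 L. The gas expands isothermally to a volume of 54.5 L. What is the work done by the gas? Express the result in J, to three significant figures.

W ≈ 10900 J

Isothermal: W = nRT ln(V₂/V₁) = P₁V₁ ln(V₂/V₁).
P₁V₁ = (550 kPa)(23.4 L) = 12870 J.
W = 12870 × ln(54.5/23.4) = 12870 × 0.8455
W_by_gas = 10881 J.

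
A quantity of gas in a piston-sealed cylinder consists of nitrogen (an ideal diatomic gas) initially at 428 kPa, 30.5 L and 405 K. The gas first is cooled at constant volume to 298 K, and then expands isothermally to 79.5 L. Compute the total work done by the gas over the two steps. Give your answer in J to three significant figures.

W_total ≈ 9200 J

Step 1 (isochoric): W = 0 (constant volume).
After step 1: P = 314.9 kPa (V unchanged).
Step 2 (isothermal): W = P₁V₁ ln(V₂/V₁) = (9605) ln(79.5/30.5) = 9202 J.
W_total = 0 + 9202 = 9202 J.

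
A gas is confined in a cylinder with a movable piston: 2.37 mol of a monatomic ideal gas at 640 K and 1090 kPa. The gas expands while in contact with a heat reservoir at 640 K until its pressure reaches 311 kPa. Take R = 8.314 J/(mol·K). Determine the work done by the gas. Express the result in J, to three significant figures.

W ≈ 15800 J

Isothermal process: W = nRT ln(V₂/V₁) = nRT ln(P₁/P₂).
W = (2.37)(8.314)(640) × ln(1090/311)
  = 12611 × ln(3.505) = 12611 × 1.254
W_by_gas = 15816 J.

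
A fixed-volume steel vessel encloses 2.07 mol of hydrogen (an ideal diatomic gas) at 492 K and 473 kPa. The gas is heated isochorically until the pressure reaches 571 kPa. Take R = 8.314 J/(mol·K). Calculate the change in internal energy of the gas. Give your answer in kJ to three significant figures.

Constant volume ⇒ W = 0, so Q = ΔU = nCᵥΔT with Cᵥ = 5R/2 = 20.79 J/(mol·K).
At constant V, T₂/T₁ = P₂/P₁ ⇒ ΔT = T₁(P₂/P₁ − 1) = 492·(571/473 − 1) = 101.9 K.
ΔU = (2.07)(20.79)(101.9) = 4386 J.

ΔU ≈ 4.39 kJ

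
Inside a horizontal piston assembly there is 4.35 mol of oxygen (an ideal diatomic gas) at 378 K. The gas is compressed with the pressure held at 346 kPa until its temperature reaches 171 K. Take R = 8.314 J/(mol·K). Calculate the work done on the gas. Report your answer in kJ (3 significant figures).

Isobaric: W = P ΔV = nR ΔT.
W = (4.35)(8.314)(171 − 378) = -7486 J.
Work on gas = −W_by = 7486 J.

W ≈ 7.49 kJ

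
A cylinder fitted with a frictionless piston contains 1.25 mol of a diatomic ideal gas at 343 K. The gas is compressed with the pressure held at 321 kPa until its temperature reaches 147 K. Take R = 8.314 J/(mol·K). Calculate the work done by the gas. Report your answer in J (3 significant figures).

Isobaric: W = P ΔV = nR ΔT.
W = (1.25)(8.314)(147 − 343) = -2037 J.

W ≈ -2040 J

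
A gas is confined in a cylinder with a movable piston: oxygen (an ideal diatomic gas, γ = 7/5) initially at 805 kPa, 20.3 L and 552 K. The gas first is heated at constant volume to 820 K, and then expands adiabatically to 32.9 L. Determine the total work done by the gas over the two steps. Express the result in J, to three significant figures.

Step 1 (isochoric): W = 0 (constant volume).
After step 1: P = 1196 kPa (V unchanged).
Step 2 (adiabatic): W = (P₁V₁ − P₂V₂)/(γ−1) = (24275 − 20012)/0.4 = 10659 J.
W_total = 0 + 10659 = 10659 J.

W_total ≈ 10700 J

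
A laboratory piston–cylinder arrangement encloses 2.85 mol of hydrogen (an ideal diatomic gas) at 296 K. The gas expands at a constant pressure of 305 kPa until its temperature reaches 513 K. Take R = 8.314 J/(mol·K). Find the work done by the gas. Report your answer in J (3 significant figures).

Isobaric: W = P ΔV = nR ΔT.
W = (2.85)(8.314)(513 − 296) = 5142 J.

W ≈ 5140 J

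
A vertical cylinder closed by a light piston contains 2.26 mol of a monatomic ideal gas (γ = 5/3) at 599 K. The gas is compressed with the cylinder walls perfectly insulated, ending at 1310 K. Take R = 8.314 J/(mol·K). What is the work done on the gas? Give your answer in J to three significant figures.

W ≈ 20000 J

Adiabatic ⇒ Q = 0, so W_by = −ΔU = nCᵥ(T₁ − T₂).
Cᵥ = 3R/2 = 12.47 J/(mol·K).
W = (2.26)(12.47)(599 − 1310) = -20039 J.
Work on gas = −W_by = 20039 J.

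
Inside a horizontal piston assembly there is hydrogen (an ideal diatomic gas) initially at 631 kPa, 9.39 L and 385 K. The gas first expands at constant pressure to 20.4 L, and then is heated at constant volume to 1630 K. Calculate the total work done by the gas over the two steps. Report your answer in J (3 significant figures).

Step 1 (isobaric): W = PΔV = (631 kPa)(20.4 − 9.39 L) = 6947 J.
Step 2 (isochoric): W = 0 (constant volume).
W_total = 6947 + 0 = 6947 J.

W_total ≈ 6950 J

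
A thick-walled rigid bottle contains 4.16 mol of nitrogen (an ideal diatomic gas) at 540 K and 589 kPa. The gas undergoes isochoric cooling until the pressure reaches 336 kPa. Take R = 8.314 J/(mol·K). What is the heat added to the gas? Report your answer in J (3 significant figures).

Q ≈ -20100 J

Constant volume ⇒ W = 0, so Q = ΔU = nCᵥΔT with Cᵥ = 5R/2 = 20.79 J/(mol·K).
At constant V, T₂/T₁ = P₂/P₁ ⇒ ΔT = T₁(P₂/P₁ − 1) = 540·(336/589 − 1) = -232 K.
ΔU = (4.16)(20.79)(-232) = -20056 J.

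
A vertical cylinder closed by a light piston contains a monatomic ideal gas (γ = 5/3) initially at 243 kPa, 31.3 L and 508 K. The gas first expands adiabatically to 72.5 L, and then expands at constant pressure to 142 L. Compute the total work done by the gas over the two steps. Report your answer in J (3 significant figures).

Step 1 (adiabatic): W = (P₁V₁ − P₂V₂)/(γ−1) = (7606 − 4345)/0.667 = 4892 J.
After step 1: P = 59.93 kPa, V = 72.5 L, T = 290.2 K.
Step 2 (isobaric): W = PΔV = (59.93 kPa)(142 − 72.5 L) = 4165 J.
W_total = 4892 + 4165 = 9057 J.

W_total ≈ 9060 J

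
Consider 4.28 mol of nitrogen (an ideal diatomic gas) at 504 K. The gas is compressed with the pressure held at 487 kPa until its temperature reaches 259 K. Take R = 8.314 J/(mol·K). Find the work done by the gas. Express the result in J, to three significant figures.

Isobaric: W = P ΔV = nR ΔT.
W = (4.28)(8.314)(259 − 504) = -8718 J.

W ≈ -8720 J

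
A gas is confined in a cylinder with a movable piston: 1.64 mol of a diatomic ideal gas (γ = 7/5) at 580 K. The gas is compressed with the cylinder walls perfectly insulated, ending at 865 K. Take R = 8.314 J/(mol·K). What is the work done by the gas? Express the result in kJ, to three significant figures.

Adiabatic ⇒ Q = 0, so W_by = −ΔU = nCᵥ(T₁ − T₂).
Cᵥ = 5R/2 = 20.79 J/(mol·K).
W = (1.64)(20.79)(580 − 865) = -9715 J.

W ≈ -9.71 kJ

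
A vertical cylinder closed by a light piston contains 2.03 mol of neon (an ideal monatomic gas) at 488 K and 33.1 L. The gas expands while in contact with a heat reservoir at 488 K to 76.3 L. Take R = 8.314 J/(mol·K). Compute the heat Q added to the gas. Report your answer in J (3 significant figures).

Q ≈ 6880 J

Isothermal ⇒ ΔU = 0, so Q = W = nRT ln(V₂/V₁).
Q = (2.03)(8.314)(488) ln(76.3/33.1) = 8236 × 0.8351 = 6878 J.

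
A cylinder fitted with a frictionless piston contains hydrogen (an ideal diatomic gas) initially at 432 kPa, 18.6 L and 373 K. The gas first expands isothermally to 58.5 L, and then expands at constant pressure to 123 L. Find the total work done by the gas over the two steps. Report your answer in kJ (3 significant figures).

Step 1 (isothermal): W = P₁V₁ ln(V₂/V₁) = (8035) ln(58.5/18.6) = 9207 J.
After step 1: P = 137.4 kPa, V = 58.5 L, T = 373 K.
Step 2 (isobaric): W = PΔV = (137.4 kPa)(123 − 58.5 L) = 8859 J.
W_total = 9207 + 8859 = 18067 J.

W_total ≈ 18.1 kJ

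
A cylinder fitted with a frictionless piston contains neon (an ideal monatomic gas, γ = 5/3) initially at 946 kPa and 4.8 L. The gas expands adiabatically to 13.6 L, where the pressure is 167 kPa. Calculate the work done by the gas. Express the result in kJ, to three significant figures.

W ≈ 3.40 kJ

Adiabatic: W = (P₁V₁ − P₂V₂)/(γ − 1) with γ = 5/3.
P₁V₁ = 4541 J, P₂V₂ = 2271 J.
W = (4541 − 2271) / 0.6667 = 3404 J.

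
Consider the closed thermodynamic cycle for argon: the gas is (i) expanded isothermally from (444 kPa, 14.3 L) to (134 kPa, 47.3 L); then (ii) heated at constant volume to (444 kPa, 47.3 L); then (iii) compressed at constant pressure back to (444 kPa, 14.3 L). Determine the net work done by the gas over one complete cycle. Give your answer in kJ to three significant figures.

W_net ≈ -7.06 kJ

Leg (i): W = PᵢVᵢ ln(V_f/Vᵢ) = (6349) ln(47.3/14.3) = 7595 J.
Leg (ii): W = 0.
Leg (iii): W = PΔV = (444)(14.3 − 47.3) = -14652 J.
W_net = 7595 − 14652 = -7057 J.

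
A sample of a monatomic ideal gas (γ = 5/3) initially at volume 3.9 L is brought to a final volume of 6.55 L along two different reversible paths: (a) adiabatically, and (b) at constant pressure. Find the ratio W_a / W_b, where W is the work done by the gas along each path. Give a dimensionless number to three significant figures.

Path (a) adiabatic: W = P₁V₁(1 − (V₁/V₂)^(γ−1))/(γ−1) → W_a/(P₁V₁) = 0.4384.
Path (b) isobaric: W = P₁(V₂ − V₁) → W_b/(P₁V₁) = 0.6795.
W_a / W_b = 0.4384 / 0.6795 = 0.6451.

W_a / W_b ≈ 0.645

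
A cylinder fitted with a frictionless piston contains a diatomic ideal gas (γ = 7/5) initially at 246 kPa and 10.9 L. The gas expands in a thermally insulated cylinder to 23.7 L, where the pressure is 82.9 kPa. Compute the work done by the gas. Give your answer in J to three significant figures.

Adiabatic: W = (P₁V₁ − P₂V₂)/(γ − 1) with γ = 7/5.
P₁V₁ = 2681 J, P₂V₂ = 1965 J.
W = (2681 − 1965) / 0.4 = 1792 J.

W ≈ 1790 J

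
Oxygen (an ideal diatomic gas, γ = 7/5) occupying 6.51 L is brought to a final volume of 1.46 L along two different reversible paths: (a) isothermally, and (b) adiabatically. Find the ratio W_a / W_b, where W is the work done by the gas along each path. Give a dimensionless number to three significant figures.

Path (a) isothermal: W = P₁V₁ ln(V₂/V₁) → W_a/(P₁V₁) = -1.495.
Path (b) adiabatic: W = P₁V₁(1 − (V₁/V₂)^(γ−1))/(γ−1) → W_b/(P₁V₁) = -2.046.
W_a / W_b = -1.495 / -2.046 = 0.7306.

W_a / W_b ≈ 0.731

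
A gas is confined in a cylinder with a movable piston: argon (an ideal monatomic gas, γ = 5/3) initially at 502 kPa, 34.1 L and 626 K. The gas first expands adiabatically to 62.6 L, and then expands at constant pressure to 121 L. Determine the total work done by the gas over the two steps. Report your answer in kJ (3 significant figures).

W_total ≈ 19.2 kJ

Step 1 (adiabatic): W = (P₁V₁ − P₂V₂)/(γ−1) = (17118 − 11418)/0.667 = 8551 J.
After step 1: P = 182.4 kPa, V = 62.6 L, T = 417.5 K.
Step 2 (isobaric): W = PΔV = (182.4 kPa)(121 − 62.6 L) = 10652 J.
W_total = 8551 + 10652 = 19202 J.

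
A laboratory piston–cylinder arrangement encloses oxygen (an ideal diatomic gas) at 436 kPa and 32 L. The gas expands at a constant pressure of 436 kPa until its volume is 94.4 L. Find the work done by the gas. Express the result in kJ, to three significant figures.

Isobaric: W = P ΔV.
W = (436 kPa)(94.4 − 32 L) = (436)(62.4) = 27206 J.

W ≈ 27.2 kJ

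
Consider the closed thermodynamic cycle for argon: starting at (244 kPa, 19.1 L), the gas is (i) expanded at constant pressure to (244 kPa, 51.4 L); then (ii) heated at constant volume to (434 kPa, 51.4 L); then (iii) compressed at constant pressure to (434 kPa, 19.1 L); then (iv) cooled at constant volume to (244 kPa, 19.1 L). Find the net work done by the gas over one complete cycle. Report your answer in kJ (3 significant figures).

Constant-volume legs do no work.
W(i) = (244)(51.4 − 19.1) = 7881 J; W(iii) = (434)(19.1 − 51.4) = -14018 J.
W_net = 7881 − 14018 = -6137 J (the counter-clockwise enclosed area).

W_net ≈ -6.14 kJ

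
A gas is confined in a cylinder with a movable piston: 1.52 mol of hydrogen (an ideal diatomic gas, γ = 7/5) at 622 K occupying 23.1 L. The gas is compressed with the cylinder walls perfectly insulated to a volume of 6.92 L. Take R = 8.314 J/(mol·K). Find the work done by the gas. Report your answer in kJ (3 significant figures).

Adiabatic: TV^(γ−1) = const with γ = 7/5.
T₂ = T₁ (V₁/V₂)^(γ−1) = 622 × (23.1/6.92)^0.4 = 622 × 1.62 = 1007 K.
W_by = nCᵥ(T₁ − T₂) = (1.52)(20.79)(622 − 1007) = -12175 J.

W ≈ -12.2 kJ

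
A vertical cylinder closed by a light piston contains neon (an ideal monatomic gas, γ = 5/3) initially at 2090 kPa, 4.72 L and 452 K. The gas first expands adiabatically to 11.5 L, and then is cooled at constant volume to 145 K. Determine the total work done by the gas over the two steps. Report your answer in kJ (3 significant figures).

Step 1 (adiabatic): W = (P₁V₁ − P₂V₂)/(γ−1) = (9865 − 5448)/0.667 = 6625 J.
Step 2 (isochoric): W = 0 (constant volume).
W_total = 6625 + 0 = 6625 J.

W_total ≈ 6.62 kJ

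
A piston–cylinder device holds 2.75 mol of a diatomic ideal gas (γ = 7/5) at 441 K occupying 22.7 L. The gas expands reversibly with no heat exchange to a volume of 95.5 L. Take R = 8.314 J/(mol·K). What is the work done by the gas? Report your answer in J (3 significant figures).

W ≈ 11000 J

Adiabatic: TV^(γ−1) = const with γ = 7/5.
T₂ = T₁ (V₁/V₂)^(γ−1) = 441 × (22.7/95.5)^0.4 = 441 × 0.5629 = 248.2 K.
W_by = nCᵥ(T₁ − T₂) = (2.75)(20.79)(441 − 248.2) = 11019 J.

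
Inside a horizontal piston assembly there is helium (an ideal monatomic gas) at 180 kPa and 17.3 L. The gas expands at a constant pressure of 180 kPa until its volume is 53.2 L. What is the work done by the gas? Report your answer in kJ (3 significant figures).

W ≈ 6.46 kJ

Isobaric: W = P ΔV.
W = (180 kPa)(53.2 − 17.3 L) = (180)(35.9) = 6462 J.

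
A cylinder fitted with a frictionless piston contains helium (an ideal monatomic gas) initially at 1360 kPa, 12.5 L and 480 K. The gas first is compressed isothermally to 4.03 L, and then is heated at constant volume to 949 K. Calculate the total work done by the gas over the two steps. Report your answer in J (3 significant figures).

Step 1 (isothermal): W = P₁V₁ ln(V₂/V₁) = (17000) ln(4.03/12.5) = -19243 J.
Step 2 (isochoric): W = 0 (constant volume).
W_total = -19243 + 0 = -19243 J.

W_total ≈ -19200 J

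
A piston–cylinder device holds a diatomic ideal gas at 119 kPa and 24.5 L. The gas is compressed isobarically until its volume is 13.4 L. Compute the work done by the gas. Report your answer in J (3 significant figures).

Isobaric: W = P ΔV.
W = (119 kPa)(13.4 − 24.5 L) = (119)(-11.1) = -1321 J.

W ≈ -1320 J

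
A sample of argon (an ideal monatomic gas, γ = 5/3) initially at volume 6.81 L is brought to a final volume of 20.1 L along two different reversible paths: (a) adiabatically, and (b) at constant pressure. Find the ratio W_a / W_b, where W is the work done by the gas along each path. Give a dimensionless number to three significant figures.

W_a / W_b ≈ 0.395

Path (a) adiabatic: W = P₁V₁(1 − (V₁/V₂)^(γ−1))/(γ−1) → W_a/(P₁V₁) = 0.771.
Path (b) isobaric: W = P₁(V₂ − V₁) → W_b/(P₁V₁) = 1.952.
W_a / W_b = 0.771 / 1.952 = 0.3951.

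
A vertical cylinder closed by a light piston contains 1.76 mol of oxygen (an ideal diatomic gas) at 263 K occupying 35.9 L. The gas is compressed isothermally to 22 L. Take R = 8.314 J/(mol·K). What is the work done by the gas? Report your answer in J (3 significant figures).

Isothermal: W = nRT ln(V₂/V₁).
W = (1.76)(8.314)(263) × ln(22/35.9)
  = 3848 × -0.4897
W_by_gas = -1885 J.

W ≈ -1880 J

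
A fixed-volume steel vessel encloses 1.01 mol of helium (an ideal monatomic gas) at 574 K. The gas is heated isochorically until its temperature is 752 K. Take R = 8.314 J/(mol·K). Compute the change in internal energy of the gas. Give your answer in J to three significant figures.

ΔU ≈ 2240 J

Constant volume ⇒ W = 0, so Q = ΔU = nCᵥΔT with Cᵥ = 3R/2 = 12.47 J/(mol·K).
ΔU = (1.01)(12.47)(752 − 574) = 2242 J.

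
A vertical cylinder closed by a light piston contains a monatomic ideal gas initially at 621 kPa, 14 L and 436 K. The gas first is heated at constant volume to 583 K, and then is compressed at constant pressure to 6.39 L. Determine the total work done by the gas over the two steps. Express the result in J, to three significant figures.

Step 1 (isochoric): W = 0 (constant volume).
After step 1: P = 830.4 kPa (V unchanged).
Step 2 (isobaric): W = PΔV = (830.4 kPa)(6.39 − 14 L) = -6319 J.
W_total = 0 − 6319 = -6319 J.

W_total ≈ -6320 J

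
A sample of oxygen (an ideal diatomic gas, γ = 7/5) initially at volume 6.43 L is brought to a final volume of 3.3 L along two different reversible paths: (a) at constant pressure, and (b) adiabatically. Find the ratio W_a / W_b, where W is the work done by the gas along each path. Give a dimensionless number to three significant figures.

Path (a) isobaric: W = P₁(V₂ − V₁) → W_a/(P₁V₁) = -0.4868.
Path (b) adiabatic: W = P₁V₁(1 − (V₁/V₂)^(γ−1))/(γ−1) → W_b/(P₁V₁) = -0.7645.
W_a / W_b = -0.4868 / -0.7645 = 0.6367.

W_a / W_b ≈ 0.637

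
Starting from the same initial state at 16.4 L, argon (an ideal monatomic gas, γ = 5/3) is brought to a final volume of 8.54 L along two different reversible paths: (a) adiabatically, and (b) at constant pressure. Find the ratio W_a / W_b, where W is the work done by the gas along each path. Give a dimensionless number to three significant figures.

W_a / W_b ≈ 1.71

Path (a) adiabatic: W = P₁V₁(1 − (V₁/V₂)^(γ−1))/(γ−1) → W_a/(P₁V₁) = -0.8175.
Path (b) isobaric: W = P₁(V₂ − V₁) → W_b/(P₁V₁) = -0.4793.
W_a / W_b = -0.8175 / -0.4793 = 1.706.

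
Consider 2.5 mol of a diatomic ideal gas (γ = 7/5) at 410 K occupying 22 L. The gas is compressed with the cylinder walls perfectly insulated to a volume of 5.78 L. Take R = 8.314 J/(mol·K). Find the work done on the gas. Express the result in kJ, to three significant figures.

Adiabatic: TV^(γ−1) = const with γ = 7/5.
T₂ = T₁ (V₁/V₂)^(γ−1) = 410 × (22/5.78)^0.4 = 410 × 1.707 = 699.8 K.
W_by = nCᵥ(T₁ − T₂) = (2.5)(20.79)(410 − 699.8) = -15059 J.
Work on gas = −W_by = 15059 J.

W ≈ 15.1 kJ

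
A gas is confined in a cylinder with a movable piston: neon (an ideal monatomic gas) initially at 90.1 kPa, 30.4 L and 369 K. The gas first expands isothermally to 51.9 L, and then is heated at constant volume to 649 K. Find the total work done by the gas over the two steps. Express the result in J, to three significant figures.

W_total ≈ 1470 J

Step 1 (isothermal): W = P₁V₁ ln(V₂/V₁) = (2739) ln(51.9/30.4) = 1465 J.
Step 2 (isochoric): W = 0 (constant volume).
W_total = 1465 + 0 = 1465 J.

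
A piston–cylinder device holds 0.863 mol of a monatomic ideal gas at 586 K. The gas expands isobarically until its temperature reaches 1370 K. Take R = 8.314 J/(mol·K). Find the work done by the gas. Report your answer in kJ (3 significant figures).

W ≈ 5.63 kJ

Isobaric: W = P ΔV = nR ΔT.
W = (0.863)(8.314)(1370 − 586) = 5625 J.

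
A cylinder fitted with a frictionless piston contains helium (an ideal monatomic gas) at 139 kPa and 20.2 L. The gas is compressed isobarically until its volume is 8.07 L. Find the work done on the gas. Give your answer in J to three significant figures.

W ≈ 1690 J

Isobaric: W = P ΔV.
W = (139 kPa)(8.07 − 20.2 L) = (139)(-12.13) = -1686 J.
Work on gas = −W_by = 1686 J.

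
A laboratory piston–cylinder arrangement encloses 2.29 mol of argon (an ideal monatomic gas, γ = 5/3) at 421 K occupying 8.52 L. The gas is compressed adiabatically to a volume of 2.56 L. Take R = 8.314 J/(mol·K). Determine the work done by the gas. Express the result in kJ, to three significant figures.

Adiabatic: TV^(γ−1) = const with γ = 5/3.
T₂ = T₁ (V₁/V₂)^(γ−1) = 421 × (8.52/2.56)^0.667 = 421 × 2.229 = 938.5 K.
W_by = nCᵥ(T₁ − T₂) = (2.29)(12.47)(421 − 938.5) = -14778 J.

W ≈ -14.8 kJ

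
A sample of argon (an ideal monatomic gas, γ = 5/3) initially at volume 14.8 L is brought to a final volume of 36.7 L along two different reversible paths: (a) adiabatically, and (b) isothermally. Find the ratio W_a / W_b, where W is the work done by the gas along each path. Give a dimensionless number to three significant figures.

W_a / W_b ≈ 0.750

Path (a) adiabatic: W = P₁V₁(1 − (V₁/V₂)^(γ−1))/(γ−1) → W_a/(P₁V₁) = 0.6812.
Path (b) isothermal: W = P₁V₁ ln(V₂/V₁) → W_b/(P₁V₁) = 0.9081.
W_a / W_b = 0.6812 / 0.9081 = 0.7501.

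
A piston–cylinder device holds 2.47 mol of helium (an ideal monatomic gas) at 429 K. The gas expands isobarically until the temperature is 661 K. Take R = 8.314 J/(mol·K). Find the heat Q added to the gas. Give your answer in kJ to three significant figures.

Isobaric: W = nRΔT = (2.47)(8.314)(232) = 4764 J.
ΔU = nCᵥΔT with Cᵥ = 3R/2: ΔU = (2.47)(12.47)(232) = 7146 J.
Q = ΔU + W = 7146 + 4764 = 11911 J.

Q ≈ 11.9 kJ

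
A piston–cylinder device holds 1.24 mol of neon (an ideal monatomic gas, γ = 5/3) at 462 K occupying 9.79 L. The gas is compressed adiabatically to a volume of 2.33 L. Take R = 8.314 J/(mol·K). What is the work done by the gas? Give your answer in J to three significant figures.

W ≈ -11500 J

Adiabatic: TV^(γ−1) = const with γ = 5/3.
T₂ = T₁ (V₁/V₂)^(γ−1) = 462 × (9.79/2.33)^0.667 = 462 × 2.604 = 1203 K.
W_by = nCᵥ(T₁ − T₂) = (1.24)(12.47)(462 − 1203) = -11459 J.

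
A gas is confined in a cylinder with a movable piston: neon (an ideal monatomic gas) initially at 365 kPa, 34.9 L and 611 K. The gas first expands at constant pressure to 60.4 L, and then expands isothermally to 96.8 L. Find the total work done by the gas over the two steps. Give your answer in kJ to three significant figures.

W_total ≈ 19.7 kJ

Step 1 (isobaric): W = PΔV = (365 kPa)(60.4 − 34.9 L) = 9308 J.
After step 1: P = 365 kPa, V = 60.4 L, T = 1057 K.
Step 2 (isothermal): W = P₁V₁ ln(V₂/V₁) = (22046) ln(96.8/60.4) = 10398 J.
W_total = 9308 + 10398 = 19706 J.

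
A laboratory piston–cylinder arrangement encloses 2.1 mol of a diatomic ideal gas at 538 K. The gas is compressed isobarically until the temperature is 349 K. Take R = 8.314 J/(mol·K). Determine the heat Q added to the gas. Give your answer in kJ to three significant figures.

Q ≈ -11.5 kJ

Isobaric: W = nRΔT = (2.1)(8.314)(-189) = -3300 J.
ΔU = nCᵥΔT with Cᵥ = 5R/2: ΔU = (2.1)(20.79)(-189) = -8250 J.
Q = ΔU + W = -8250 − 3300 = -11549 J.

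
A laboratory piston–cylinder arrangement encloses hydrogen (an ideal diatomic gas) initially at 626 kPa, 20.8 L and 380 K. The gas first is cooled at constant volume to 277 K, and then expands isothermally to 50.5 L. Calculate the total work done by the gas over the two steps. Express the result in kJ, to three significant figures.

Step 1 (isochoric): W = 0 (constant volume).
After step 1: P = 456.3 kPa (V unchanged).
Step 2 (isothermal): W = P₁V₁ ln(V₂/V₁) = (9491) ln(50.5/20.8) = 8419 J.
W_total = 0 + 8419 = 8419 J.

W_total ≈ 8.42 kJ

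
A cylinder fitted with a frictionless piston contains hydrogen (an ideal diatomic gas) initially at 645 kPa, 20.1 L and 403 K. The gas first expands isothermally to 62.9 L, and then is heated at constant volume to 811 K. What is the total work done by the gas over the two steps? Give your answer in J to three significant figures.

W_total ≈ 14800 J

Step 1 (isothermal): W = P₁V₁ ln(V₂/V₁) = (12965) ln(62.9/20.1) = 14790 J.
Step 2 (isochoric): W = 0 (constant volume).
W_total = 14790 + 0 = 14790 J.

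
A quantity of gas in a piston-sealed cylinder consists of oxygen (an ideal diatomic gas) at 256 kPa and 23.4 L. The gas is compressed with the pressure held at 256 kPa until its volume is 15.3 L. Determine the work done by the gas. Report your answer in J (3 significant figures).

Isobaric: W = P ΔV.
W = (256 kPa)(15.3 − 23.4 L) = (256)(-8.1) = -2074 J.

W ≈ -2070 J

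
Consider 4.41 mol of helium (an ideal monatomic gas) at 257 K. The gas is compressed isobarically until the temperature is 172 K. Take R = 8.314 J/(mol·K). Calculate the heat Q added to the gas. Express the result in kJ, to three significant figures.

Q ≈ -7.79 kJ

Isobaric: W = nRΔT = (4.41)(8.314)(-85) = -3117 J.
ΔU = nCᵥΔT with Cᵥ = 3R/2: ΔU = (4.41)(12.47)(-85) = -4675 J.
Q = ΔU + W = -4675 − 3117 = -7791 J.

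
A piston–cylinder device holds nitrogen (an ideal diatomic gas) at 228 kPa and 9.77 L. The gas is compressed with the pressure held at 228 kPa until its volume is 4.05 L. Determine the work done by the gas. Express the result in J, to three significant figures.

W ≈ -1300 J

Isobaric: W = P ΔV.
W = (228 kPa)(4.05 − 9.77 L) = (228)(-5.72) = -1304 J.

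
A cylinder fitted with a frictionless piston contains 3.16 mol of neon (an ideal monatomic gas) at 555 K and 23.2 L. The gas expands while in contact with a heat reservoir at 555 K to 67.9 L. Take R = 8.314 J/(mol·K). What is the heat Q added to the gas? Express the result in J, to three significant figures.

Q ≈ 15700 J

Isothermal ⇒ ΔU = 0, so Q = W = nRT ln(V₂/V₁).
Q = (3.16)(8.314)(555) ln(67.9/23.2) = 14581 × 1.074 = 15658 J.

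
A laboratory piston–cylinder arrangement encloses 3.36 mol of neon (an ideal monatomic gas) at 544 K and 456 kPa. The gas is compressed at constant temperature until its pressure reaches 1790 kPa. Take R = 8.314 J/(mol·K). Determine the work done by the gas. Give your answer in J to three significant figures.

W ≈ -20800 J

Isothermal process: W = nRT ln(V₂/V₁) = nRT ln(P₁/P₂).
W = (3.36)(8.314)(544) × ln(456/1790)
  = 15197 × ln(0.2547) = 15197 × -1.367
W_by_gas = -20781 J.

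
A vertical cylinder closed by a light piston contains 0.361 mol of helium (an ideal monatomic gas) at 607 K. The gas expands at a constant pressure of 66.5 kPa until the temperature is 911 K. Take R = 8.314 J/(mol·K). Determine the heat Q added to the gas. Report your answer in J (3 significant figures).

Isobaric: W = nRΔT = (0.361)(8.314)(304) = 912.4 J.
ΔU = nCᵥΔT with Cᵥ = 3R/2: ΔU = (0.361)(12.47)(304) = 1369 J.
Q = ΔU + W = 1369 + 912.4 = 2281 J.

Q ≈ 2280 J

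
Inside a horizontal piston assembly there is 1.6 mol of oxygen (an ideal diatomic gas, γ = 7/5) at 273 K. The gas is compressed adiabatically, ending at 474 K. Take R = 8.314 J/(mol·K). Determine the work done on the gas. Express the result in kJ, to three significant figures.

Adiabatic ⇒ Q = 0, so W_by = −ΔU = nCᵥ(T₁ − T₂).
Cᵥ = 5R/2 = 20.79 J/(mol·K).
W = (1.6)(20.79)(273 − 474) = -6684 J.
Work on gas = −W_by = 6684 J.

W ≈ 6.68 kJ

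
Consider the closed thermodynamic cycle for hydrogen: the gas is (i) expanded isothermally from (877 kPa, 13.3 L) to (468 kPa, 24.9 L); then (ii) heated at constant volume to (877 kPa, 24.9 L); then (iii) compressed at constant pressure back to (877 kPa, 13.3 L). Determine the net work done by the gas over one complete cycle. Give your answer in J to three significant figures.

Leg (i): W = PᵢVᵢ ln(V_f/Vᵢ) = (11664) ln(24.9/13.3) = 7315 J.
Leg (ii): W = 0.
Leg (iii): W = PΔV = (877)(13.3 − 24.9) = -10173 J.
W_net = 7315 − 10173 = -2859 J.

W_net ≈ -2860 J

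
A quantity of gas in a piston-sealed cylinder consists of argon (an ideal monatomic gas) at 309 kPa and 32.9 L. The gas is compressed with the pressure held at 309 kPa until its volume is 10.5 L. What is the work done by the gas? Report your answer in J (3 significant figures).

Isobaric: W = P ΔV.
W = (309 kPa)(10.5 − 32.9 L) = (309)(-22.4) = -6922 J.

W ≈ -6920 J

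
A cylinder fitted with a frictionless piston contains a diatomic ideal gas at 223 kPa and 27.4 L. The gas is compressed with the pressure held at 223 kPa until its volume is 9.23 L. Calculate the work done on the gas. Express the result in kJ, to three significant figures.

W ≈ 4.05 kJ

Isobaric: W = P ΔV.
W = (223 kPa)(9.23 − 27.4 L) = (223)(-18.17) = -4052 J.
Work on gas = −W_by = 4052 J.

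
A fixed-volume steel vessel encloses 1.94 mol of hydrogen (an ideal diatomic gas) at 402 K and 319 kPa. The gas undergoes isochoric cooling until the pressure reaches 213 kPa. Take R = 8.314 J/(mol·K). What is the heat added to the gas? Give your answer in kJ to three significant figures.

Constant volume ⇒ W = 0, so Q = ΔU = nCᵥΔT with Cᵥ = 5R/2 = 20.79 J/(mol·K).
At constant V, T₂/T₁ = P₂/P₁ ⇒ ΔT = T₁(P₂/P₁ − 1) = 402·(213/319 − 1) = -133.6 K.
ΔU = (1.94)(20.79)(-133.6) = -5386 J.

Q ≈ -5.39 kJ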